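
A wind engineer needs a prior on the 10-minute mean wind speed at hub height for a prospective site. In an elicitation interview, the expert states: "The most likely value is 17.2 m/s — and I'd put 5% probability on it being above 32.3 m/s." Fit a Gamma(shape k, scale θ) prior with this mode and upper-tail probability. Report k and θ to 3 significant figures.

k ≈ 8, θ ≈ 2.46

Gamma(k,θ) with k>1 has mode (k−1)θ, so θ = 17.2/(k−1).
Need P(X < 32.3) = 0.95 with θ tied to k this way. Start at k = 2, θ = 17.2: P(X<32.3) ≈ 0.560.
Too low — raise k to concentrate. Iterating converges to k ≈ 8.
Then θ = 17.2/(8−1) ≈ 2.46.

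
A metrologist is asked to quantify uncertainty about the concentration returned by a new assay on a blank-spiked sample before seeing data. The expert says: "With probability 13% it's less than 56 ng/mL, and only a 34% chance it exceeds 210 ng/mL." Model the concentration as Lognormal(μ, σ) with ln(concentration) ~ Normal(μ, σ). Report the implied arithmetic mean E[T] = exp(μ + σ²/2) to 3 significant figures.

If T ~ Lognormal(μ,σ) then ln T ~ Normal(μ,σ), so the p-quantile of ln T is μ + z_p·σ.
ln(56) = 4.025 and ln(210) = 5.347; z_{0.13} = -1.126, z_{0.66} = 0.4125.
σ = (5.347 − 4.025)/(0.4125 − (-1.126)) = 0.859.
μ = 4.025 − (-1.126)·0.859 = 4.993.
E[T] = exp(μ + σ²/2) = exp(4.993 + 0.3689) = 213 ng/mL.

E[T] ≈ 213 ng/mL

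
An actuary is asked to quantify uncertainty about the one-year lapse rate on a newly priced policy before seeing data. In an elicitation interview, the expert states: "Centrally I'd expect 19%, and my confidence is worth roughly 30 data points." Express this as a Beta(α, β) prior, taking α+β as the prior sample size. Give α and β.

α = 5.7, β = 24.3

Under the effective-sample-size interpretation, Beta(α, β) has prior mean α/(α+β) and prior sample size α+β.
So α+β = 30 and α/(α+β) = 0.19, giving α = 0.19·30 = 5.7 and β = 30 − 5.7 = 24.3.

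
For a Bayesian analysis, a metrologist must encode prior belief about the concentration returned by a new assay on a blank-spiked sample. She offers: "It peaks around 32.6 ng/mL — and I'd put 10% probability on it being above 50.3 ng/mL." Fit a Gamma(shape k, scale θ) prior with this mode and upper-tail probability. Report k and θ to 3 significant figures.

k ≈ 10.9, θ ≈ 3.28

Gamma(k,θ) with k>1 has mode (k−1)θ, so θ = 32.6/(k−1).
Need P(X < 50.3) = 0.9 with θ tied to k this way. Start at k = 2, θ = 32.6: P(X<50.3) ≈ 0.456.
Too low — raise k to concentrate. Iterating converges to k ≈ 10.9.
Then θ = 32.6/(10.9−1) ≈ 3.28.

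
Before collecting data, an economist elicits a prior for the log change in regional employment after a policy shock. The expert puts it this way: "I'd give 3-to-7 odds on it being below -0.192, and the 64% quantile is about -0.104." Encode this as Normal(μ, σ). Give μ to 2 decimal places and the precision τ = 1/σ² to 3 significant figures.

For Normal(μ,σ), the p-quantile is μ + z_p·σ. Here z_{0.3} = -0.5244, z_{0.64} = 0.3585.
So -0.192 = μ − 0.5244σ and -0.104 = μ + 0.3585σ.
Subtracting: σ = (-0.104 − -0.192)/(0.3585 − (-0.5244)) = 0.10.
Then μ = -0.192 − (-0.5244)·0.10 = -0.14.
Precision τ = 1/σ² = 1/0.09968² = 101.

μ = -0.14, τ = 101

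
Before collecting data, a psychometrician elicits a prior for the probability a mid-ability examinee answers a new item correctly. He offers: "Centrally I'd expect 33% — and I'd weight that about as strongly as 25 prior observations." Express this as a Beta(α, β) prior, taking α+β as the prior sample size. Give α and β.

α = 8.25, β = 16.75

Under the effective-sample-size interpretation, Beta(α, β) has prior mean α/(α+β) and prior sample size α+β.
So α+β = 25 and α/(α+β) = 0.33, giving α = 0.33·25 = 8.25 and β = 25 − 8.25 = 16.75.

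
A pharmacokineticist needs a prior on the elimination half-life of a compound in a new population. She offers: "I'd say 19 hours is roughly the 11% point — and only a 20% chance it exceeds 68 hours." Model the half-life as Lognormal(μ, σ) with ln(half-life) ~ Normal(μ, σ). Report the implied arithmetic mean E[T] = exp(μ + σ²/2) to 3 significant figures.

If T ~ Lognormal(μ,σ) then ln T ~ Normal(μ,σ), so the p-quantile of ln T is μ + z_p·σ.
ln(19) = 2.944 and ln(68) = 4.22; z_{0.11} = -1.227, z_{0.8} = 0.8416.
σ = (4.22 − 2.944)/(0.8416 − (-1.227)) = 0.617.
μ = 2.944 − (-1.227)·0.617 = 3.701.
E[T] = exp(μ + σ²/2) = exp(3.701 + 0.1901) = 48.9 hours.

E[T] ≈ 48.9 hours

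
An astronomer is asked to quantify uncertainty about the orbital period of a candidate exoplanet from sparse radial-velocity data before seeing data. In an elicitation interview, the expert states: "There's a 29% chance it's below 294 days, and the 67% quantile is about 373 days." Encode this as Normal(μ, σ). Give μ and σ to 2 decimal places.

μ = 338.01, σ = 79.53

For Normal(μ,σ), the p-quantile is μ + z_p·σ. Here z_{0.29} = -0.5534, z_{0.67} = 0.4399.
So 294 = μ − 0.5534σ and 373 = μ + 0.4399σ.
Subtracting: σ = (373 − 294)/(0.4399 − (-0.5534)) = 79.53.
Then μ = 294 − (-0.5534)·79.53 = 338.01.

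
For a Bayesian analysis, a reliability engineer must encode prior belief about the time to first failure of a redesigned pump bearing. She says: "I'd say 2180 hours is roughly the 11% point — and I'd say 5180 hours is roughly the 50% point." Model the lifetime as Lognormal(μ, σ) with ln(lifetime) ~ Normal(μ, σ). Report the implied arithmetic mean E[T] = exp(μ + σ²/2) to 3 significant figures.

If T ~ Lognormal(μ,σ) then ln T ~ Normal(μ,σ), so the p-quantile of ln T is μ + z_p·σ.
ln(2180) = 7.687 and ln(5180) = 8.553; z_{0.11} = -1.227, z_{0.5} = 0.
σ = (8.553 − 7.687)/(0 − (-1.227)) = 0.706.
μ = 7.687 − (-1.227)·0.706 = 8.553.
E[T] = exp(μ + σ²/2) = exp(8.553 + 0.2490) = 6640 hours.

E[T] ≈ 6640 hours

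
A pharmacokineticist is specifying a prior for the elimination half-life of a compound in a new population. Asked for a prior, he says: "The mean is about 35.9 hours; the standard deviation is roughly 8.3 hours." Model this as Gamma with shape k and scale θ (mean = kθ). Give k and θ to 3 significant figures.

For Gamma(k, scale θ): mean = kθ, variance = kθ², so CV = 1/√k.
CV = SD/mean = 8.3/35.9 = 0.2312, hence k = 1/CV² = 18.7.
Then θ = mean/k = 35.9/18.7 = 1.92.

k ≈ 18.7, θ ≈ 1.92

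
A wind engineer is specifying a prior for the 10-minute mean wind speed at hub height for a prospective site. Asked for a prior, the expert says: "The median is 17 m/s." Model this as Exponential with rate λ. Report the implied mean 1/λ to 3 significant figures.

Exponential median = ln 2 / λ, so λ = ln 2 / 17.0 = 0.0408.
Mean = 1/λ = 24.5 m/s.

mean ≈ 24.5 m/s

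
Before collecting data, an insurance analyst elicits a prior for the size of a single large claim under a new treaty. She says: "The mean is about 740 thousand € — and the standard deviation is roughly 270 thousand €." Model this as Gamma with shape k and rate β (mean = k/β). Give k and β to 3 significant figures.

For Gamma(k, rate β): mean = k/β, variance = k/β², so CV = 1/√k.
CV = SD/mean = 270/740 = 0.3649, hence k = 1/CV² = 7.51.
Then β = k/mean = 7.51/740 = 0.0102.

k ≈ 7.51, β ≈ 0.0102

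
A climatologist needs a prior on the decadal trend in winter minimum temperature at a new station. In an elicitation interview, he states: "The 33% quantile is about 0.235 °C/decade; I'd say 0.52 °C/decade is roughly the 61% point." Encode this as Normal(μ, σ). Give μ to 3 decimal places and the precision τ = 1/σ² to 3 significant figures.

For Normal(μ,σ), the p-quantile is μ + z_p·σ. Here z_{0.33} = -0.4399, z_{0.61} = 0.2793.
So 0.235 = μ − 0.4399σ and 0.52 = μ + 0.2793σ.
Subtracting: σ = (0.52 − 0.235)/(0.2793 − (-0.4399)) = 0.396.
Then μ = 0.235 − (-0.4399)·0.396 = 0.409.
Precision τ = 1/σ² = 1/0.3963² = 6.37.

μ = 0.409, τ = 6.37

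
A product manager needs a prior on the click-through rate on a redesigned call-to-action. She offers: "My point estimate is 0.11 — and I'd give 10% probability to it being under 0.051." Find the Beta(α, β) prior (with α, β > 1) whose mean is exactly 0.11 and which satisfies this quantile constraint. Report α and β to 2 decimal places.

With mean 0.11 fixed, write α = 0.11s, β = 0.89s where s = α+β.
Need P(θ < 0.051) = 0.1 under Beta(0.11s, 0.89s). Normal approximation: (q−m)/√(m(1−m)/s) ≈ z_{0.1} = -1.28, so s ≈ 0.11·0.89·(-1.28)²/(0.051−0.11)² = 46.2.
At s = 46.2: P(θ<0.051) ≈ 0.073. Adjusting to match 0.1 gives s ≈ 37.45.
So α = 0.11·37.45 ≈ 4.12, β = 0.89·37.45 ≈ 33.33.

α ≈ 4.12, β ≈ 33.33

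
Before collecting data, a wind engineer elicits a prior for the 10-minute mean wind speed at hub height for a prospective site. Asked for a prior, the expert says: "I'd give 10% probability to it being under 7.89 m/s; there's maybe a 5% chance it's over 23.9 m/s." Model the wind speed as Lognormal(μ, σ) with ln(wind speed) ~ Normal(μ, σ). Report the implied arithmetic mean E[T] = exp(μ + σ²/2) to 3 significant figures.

E[T] ≈ 13.8 m/s

If T ~ Lognormal(μ,σ) then ln T ~ Normal(μ,σ), so the p-quantile of ln T is μ + z_p·σ.
ln(7.89) = 2.066 and ln(23.9) = 3.174; z_{0.1} = -1.282, z_{0.95} = 1.645.
σ = (3.174 − 2.066)/(1.645 − (-1.282)) = 0.379.
μ = 2.066 − (-1.282)·0.379 = 2.551.
E[T] = exp(μ + σ²/2) = exp(2.551 + 0.0717) = 13.8 m/s.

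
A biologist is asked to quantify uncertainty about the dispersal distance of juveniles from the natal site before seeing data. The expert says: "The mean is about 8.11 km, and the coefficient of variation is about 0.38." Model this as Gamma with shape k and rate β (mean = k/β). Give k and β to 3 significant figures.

k ≈ 6.93, β ≈ 0.854

For Gamma(k, rate β): mean = k/β, variance = k/β², so CV = 1/√k.
CV = 0.38, hence k = 1/CV² = 6.93.
Then β = k/mean = 6.93/8.11 = 0.854.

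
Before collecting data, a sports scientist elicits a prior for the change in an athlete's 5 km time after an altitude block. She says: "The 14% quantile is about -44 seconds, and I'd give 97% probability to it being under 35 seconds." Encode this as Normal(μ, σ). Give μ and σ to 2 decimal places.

μ = -15.18, σ = 26.68

For Normal(μ,σ), the p-quantile is μ + z_p·σ. Here z_{0.14} = -1.08, z_{0.97} = 1.881.
So -44 = μ − 1.08σ and 35 = μ + 1.881σ.
Subtracting: σ = (35 − -44)/(1.881 − (-1.08)) = 26.68.
Then μ = -44 − (-1.08)·26.68 = -15.18.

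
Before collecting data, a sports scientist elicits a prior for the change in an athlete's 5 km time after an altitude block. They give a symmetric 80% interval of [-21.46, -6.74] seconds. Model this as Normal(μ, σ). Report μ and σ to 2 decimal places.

μ = -14.10, σ = 5.74

A symmetric 80% interval runs μ ± z·σ with z = 1.282.
Half-width = 7.36, so σ = 7.36/1.282 = 5.74.
μ is the interval midpoint, -14.10.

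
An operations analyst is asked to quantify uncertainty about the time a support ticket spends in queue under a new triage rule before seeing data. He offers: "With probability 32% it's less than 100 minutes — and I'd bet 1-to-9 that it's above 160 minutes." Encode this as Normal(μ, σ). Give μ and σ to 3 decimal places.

The p-quantile of Normal(μ,σ) is μ + z_p·σ, with z_{0.32} = -0.4677 and z_{0.9} = 1.282.
Eliminate σ: μ = (z₂·x₁ − z₁·x₂)/(z₂ − z₁) = (1.282·100 − (-0.4677)·160)/1.749 = 116.042.
Then σ = (x₂ − x₁)/(z₂ − z₁) = (160 − 100)/1.749 = 34.300.

μ = 116.042, σ = 34.300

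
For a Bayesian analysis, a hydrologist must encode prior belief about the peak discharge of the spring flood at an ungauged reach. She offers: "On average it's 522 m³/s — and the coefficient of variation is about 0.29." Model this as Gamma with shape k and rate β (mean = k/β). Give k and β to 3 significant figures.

For Gamma(k, rate β): mean = k/β, variance = k/β², so CV = 1/√k.
CV = 0.29, hence k = 1/CV² = 11.9.
Then β = k/mean = 11.9/522 = 0.0228.

k ≈ 11.9, β ≈ 0.0228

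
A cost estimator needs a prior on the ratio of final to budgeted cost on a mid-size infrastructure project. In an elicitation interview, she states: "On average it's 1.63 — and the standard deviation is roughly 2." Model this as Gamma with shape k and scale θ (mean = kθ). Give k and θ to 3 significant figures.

For Gamma(k, scale θ): mean = kθ, variance = kθ², so CV = 1/√k.
CV = SD/mean = 2/1.63 = 1.227, hence k = 1/CV² = 0.664.
Then θ = mean/k = 1.63/0.664 = 2.45.

k ≈ 0.664, θ ≈ 2.45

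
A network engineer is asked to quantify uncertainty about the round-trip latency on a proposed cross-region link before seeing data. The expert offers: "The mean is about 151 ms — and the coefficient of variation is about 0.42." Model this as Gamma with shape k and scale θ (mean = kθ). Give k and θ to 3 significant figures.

For Gamma(k, scale θ): mean = kθ, variance = kθ², so CV = 1/√k.
CV = 0.42, hence k = 1/CV² = 5.67.
Then θ = mean/k = 151/5.67 = 26.6.

k ≈ 5.67, θ ≈ 26.6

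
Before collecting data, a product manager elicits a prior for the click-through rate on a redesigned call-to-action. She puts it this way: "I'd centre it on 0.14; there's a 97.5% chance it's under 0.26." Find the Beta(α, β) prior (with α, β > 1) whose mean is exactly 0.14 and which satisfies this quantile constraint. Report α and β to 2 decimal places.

With mean 0.14 fixed, write α = 0.14s, β = 0.86s where s = α+β.
Need P(θ < 0.26) = 0.975 under Beta(0.14s, 0.86s). Normal approximation: (q−m)/√(m(1−m)/s) ≈ z_{0.975} = 1.96, so s ≈ 0.14·0.86·(1.96)²/(0.26−0.14)² = 32.1.
At s = 32.1: P(θ<0.26) ≈ 0.961. Adjusting to match 0.975 gives s ≈ 40.99.
So α = 0.14·40.99 ≈ 5.74, β = 0.86·40.99 ≈ 35.25.

α ≈ 5.74, β ≈ 35.25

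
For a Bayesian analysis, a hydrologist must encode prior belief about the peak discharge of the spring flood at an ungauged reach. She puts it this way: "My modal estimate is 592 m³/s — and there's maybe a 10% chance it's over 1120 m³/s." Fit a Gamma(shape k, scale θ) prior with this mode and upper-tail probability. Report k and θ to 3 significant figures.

k ≈ 5.7, θ ≈ 126

Gamma(k,θ) with k>1 has mode (k−1)θ, so θ = 592/(k−1).
Need P(X < 1120) = 0.9 with θ tied to k this way. Start at k = 2, θ = 592: P(X<1120) ≈ 0.564.
Too low — raise k to concentrate. Iterating converges to k ≈ 5.7.
Then θ = 592/(5.7−1) ≈ 126.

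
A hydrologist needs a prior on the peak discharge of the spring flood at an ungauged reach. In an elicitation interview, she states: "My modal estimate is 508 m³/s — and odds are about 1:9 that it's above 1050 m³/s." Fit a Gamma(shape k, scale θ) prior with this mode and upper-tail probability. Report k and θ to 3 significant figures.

Gamma(k,θ) with k>1 has mode (k−1)θ, so θ = 508/(k−1).
Need P(X < 1050) = 0.9 with θ tied to k this way. Start at k = 2, θ = 508: P(X<1050) ≈ 0.612.
Too low — raise k to concentrate. Iterating converges to k ≈ 4.64.
Then θ = 508/(4.64−1) ≈ 139.

k ≈ 4.64, θ ≈ 139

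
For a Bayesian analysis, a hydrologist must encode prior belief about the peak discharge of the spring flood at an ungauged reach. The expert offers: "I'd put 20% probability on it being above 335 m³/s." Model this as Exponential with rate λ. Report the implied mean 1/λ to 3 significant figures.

mean ≈ 208 m³/s

P(T > 335.0) = e^(−λ·335.0) = 0.2, so λ = −ln(0.2)/335.0 = 0.0048.
Mean = 1/λ = 208 m³/s.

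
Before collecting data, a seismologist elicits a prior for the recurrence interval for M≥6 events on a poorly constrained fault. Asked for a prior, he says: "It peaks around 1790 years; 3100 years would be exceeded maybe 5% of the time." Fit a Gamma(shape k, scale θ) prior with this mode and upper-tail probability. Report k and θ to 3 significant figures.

Gamma(k,θ) with k>1 has mode (k−1)θ, so θ = 1790/(k−1).
Need P(X < 3100) = 0.95 with θ tied to k this way. Start at k = 2, θ = 1790: P(X<3100) ≈ 0.517.
Too low — raise k to concentrate. Iterating converges to k ≈ 10.3.
Then θ = 1790/(10.3−1) ≈ 193.

k ≈ 10.3, θ ≈ 193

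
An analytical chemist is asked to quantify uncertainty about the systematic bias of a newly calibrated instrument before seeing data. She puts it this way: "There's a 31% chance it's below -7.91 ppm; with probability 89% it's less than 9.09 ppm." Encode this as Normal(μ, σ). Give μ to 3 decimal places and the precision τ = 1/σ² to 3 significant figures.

μ = -3.016, τ = 0.0103

For Normal(μ,σ), the p-quantile is μ + z_p·σ. Here z_{0.31} = -0.4959, z_{0.89} = 1.227.
So -7.91 = μ − 0.4959σ and 9.09 = μ + 1.227σ.
Subtracting: σ = (9.09 − -7.91)/(1.227 − (-0.4959)) = 9.870.
Then μ = -7.91 − (-0.4959)·9.870 = -3.016.
Precision τ = 1/σ² = 1/9.87² = 0.0103.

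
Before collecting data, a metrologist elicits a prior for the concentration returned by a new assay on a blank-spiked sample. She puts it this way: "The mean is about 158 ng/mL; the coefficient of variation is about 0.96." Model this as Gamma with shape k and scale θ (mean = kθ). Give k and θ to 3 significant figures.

For Gamma(k, scale θ): mean = kθ, variance = kθ², so CV = 1/√k.
CV = 0.96, hence k = 1/CV² = 1.09.
Then θ = mean/k = 158/1.09 = 146.

k ≈ 1.09, θ ≈ 146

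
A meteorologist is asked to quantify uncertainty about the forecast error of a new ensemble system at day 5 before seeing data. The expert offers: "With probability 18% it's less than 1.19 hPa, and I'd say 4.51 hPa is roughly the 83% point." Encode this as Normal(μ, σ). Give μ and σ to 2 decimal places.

μ = 2.82, σ = 1.78

For Normal(μ,σ), the p-quantile is μ + z_p·σ. Here z_{0.18} = -0.9154, z_{0.83} = 0.9542.
So 1.19 = μ − 0.9154σ and 4.51 = μ + 0.9542σ.
Subtracting: σ = (4.51 − 1.19)/(0.9542 − (-0.9154)) = 1.78.
Then μ = 1.19 − (-0.9154)·1.78 = 2.82.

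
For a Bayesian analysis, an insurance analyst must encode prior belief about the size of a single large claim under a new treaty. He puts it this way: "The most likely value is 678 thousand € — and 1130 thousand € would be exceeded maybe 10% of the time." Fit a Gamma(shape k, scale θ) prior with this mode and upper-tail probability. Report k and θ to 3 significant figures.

Gamma(k,θ) with k>1 has mode (k−1)θ, so θ = 678/(k−1).
Need P(X < 1130) = 0.9 with θ tied to k this way. Start at k = 2, θ = 678: P(X<1130) ≈ 0.496.
Too low — raise k to concentrate. Iterating converges to k ≈ 8.24.
Then θ = 678/(8.24−1) ≈ 93.7.

k ≈ 8.24, θ ≈ 93.7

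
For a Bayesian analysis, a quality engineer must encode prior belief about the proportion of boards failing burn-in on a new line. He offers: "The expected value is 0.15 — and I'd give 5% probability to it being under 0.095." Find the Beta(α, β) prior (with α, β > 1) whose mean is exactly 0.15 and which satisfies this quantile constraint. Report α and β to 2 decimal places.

α ≈ 14.54, β ≈ 82.37

With mean 0.15 fixed, write α = 0.15s, β = 0.85s where s = α+β.
Need P(θ < 0.095) = 0.05 under Beta(0.15s, 0.85s). Normal approximation: (q−m)/√(m(1−m)/s) ≈ z_{0.05} = -1.64, so s ≈ 0.15·0.85·(-1.64)²/(0.095−0.15)² = 114.0.
At s = 114.0: P(θ<0.095) ≈ 0.036. Adjusting to match 0.05 gives s ≈ 96.91.
So α = 0.15·96.91 ≈ 14.54, β = 0.85·96.91 ≈ 82.37.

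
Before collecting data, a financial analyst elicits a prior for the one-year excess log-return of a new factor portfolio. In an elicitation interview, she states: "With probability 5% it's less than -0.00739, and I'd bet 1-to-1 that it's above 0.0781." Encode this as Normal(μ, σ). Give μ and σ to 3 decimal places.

μ = 0.078, σ = 0.052

For Normal(μ,σ), the p-quantile is μ + z_p·σ. Here z_{0.05} = -1.645, z_{0.5} = 0.
So -0.00739 = μ − 1.645σ and 0.0781 = μ + 0σ.
Subtracting: σ = (0.0781 − -0.00739)/(0 − (-1.645)) = 0.052.
Then μ = -0.00739 − (-1.645)·0.052 = 0.078.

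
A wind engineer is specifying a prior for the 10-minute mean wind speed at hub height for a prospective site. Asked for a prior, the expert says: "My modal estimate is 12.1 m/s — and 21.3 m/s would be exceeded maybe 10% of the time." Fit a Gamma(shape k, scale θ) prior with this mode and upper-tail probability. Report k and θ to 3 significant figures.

Gamma(k,θ) with k>1 has mode (k−1)θ, so θ = 12.1/(k−1).
Need P(X < 21.3) = 0.9 with θ tied to k this way. Start at k = 2, θ = 12.1: P(X<21.3) ≈ 0.525.
Too low — raise k to concentrate. Iterating converges to k ≈ 6.94.
Then θ = 12.1/(6.94−1) ≈ 2.04.

k ≈ 6.94, θ ≈ 2.04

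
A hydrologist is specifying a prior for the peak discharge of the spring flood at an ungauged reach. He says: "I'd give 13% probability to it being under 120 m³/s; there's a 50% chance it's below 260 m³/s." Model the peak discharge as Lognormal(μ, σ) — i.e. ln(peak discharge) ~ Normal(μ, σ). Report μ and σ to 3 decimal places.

μ ≈ 5.561, σ ≈ 0.686

If T ~ Lognormal(μ,σ) then ln T ~ Normal(μ,σ), so the p-quantile of ln T is μ + z_p·σ.
ln(120) = 4.787 and ln(260) = 5.561; z_{0.13} = -1.126, z_{0.5} = 0.
σ = (5.561 − 4.787)/(0 − (-1.126)) = 0.686.
μ = 4.787 − (-1.126)·0.686 = 5.561.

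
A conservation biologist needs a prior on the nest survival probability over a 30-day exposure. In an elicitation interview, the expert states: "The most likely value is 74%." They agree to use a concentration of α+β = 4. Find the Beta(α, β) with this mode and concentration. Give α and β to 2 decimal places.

α = 2.48, β = 1.52

For α,β > 1 the Beta mode is (α−1)/(α+β−2). With α+β = 4, the mode is (α−1)/2.
Set (α−1)/2 = 0.74 → α = 1 + 0.74·2 = 2.48.
β = 4 − α = 1.52.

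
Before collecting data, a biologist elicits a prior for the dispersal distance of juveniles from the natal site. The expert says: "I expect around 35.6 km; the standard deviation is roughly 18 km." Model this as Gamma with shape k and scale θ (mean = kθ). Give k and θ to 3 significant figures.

k ≈ 3.91, θ ≈ 9.1

For Gamma(k, scale θ): mean = kθ, variance = kθ², so CV = 1/√k.
CV = SD/mean = 18/35.6 = 0.5056, hence k = 1/CV² = 3.91.
Then θ = mean/k = 35.6/3.91 = 9.1.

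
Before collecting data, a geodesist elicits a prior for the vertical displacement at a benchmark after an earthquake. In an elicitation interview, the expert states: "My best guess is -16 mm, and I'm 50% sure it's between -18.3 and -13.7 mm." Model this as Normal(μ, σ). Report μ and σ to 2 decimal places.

μ = -16.00, σ = 3.41

A symmetric 50% interval runs μ ± z·σ with z = 0.6745.
Half-width = 2.3, so σ = 2.3/0.6745 = 3.41.
μ is the stated best guess, -16.00.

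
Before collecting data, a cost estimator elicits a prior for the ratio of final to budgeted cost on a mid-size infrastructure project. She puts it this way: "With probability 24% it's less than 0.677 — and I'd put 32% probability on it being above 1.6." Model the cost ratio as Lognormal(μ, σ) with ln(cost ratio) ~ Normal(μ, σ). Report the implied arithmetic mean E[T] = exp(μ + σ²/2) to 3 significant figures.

E[T] ≈ 1.49

If T ~ Lognormal(μ,σ) then ln T ~ Normal(μ,σ), so the p-quantile of ln T is μ + z_p·σ.
ln(0.677) = -0.3901 and ln(1.6) = 0.47; z_{0.24} = -0.7063, z_{0.68} = 0.4677.
σ = (0.47 − -0.3901)/(0.4677 − (-0.7063)) = 0.733.
μ = -0.3901 − (-0.7063)·0.733 = 0.127.
E[T] = exp(μ + σ²/2) = exp(0.127 + 0.2684) = 1.49.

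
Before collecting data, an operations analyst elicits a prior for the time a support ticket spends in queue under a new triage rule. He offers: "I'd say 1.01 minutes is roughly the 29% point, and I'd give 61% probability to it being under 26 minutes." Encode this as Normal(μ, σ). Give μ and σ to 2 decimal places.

μ = 17.62, σ = 30.01

For Normal(μ,σ), the p-quantile is μ + z_p·σ. Here z_{0.29} = -0.5534, z_{0.61} = 0.2793.
So 1.01 = μ − 0.5534σ and 26 = μ + 0.2793σ.
Subtracting: σ = (26 − 1.01)/(0.2793 − (-0.5534)) = 30.01.
Then μ = 1.01 − (-0.5534)·30.01 = 17.62.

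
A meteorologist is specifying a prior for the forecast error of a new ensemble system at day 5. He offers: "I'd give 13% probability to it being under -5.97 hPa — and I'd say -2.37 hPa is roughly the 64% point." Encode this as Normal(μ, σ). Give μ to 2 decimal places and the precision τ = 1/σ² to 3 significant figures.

The p-quantile of Normal(μ,σ) is μ + z_p·σ, with z_{0.13} = -1.126 and z_{0.64} = 0.3585.
Eliminate σ: μ = (z₂·x₁ − z₁·x₂)/(z₂ − z₁) = (0.3585·-5.97 − (-1.126)·-2.37)/1.485 = -3.24.
Then σ = (x₂ − x₁)/(z₂ − z₁) = (-2.37 − -5.97)/1.485 = 2.42.
Precision τ = 1/σ² = 1/2.424² = 0.17.

μ = -3.24, τ = 0.17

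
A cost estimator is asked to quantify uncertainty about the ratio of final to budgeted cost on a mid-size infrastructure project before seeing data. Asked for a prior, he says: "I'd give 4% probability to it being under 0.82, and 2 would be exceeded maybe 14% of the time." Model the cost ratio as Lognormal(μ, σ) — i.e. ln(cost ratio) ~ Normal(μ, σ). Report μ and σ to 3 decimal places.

If T ~ Lognormal(μ,σ) then ln T ~ Normal(μ,σ), so the p-quantile of ln T is μ + z_p·σ.
ln(0.82) = -0.1985 and ln(2) = 0.6931; z_{0.04} = -1.751, z_{0.86} = 1.08.
σ = (0.6931 − -0.1985)/(1.08 − (-1.751)) = 0.315.
μ = -0.1985 − (-1.751)·0.315 = 0.353.

μ ≈ 0.353, σ ≈ 0.315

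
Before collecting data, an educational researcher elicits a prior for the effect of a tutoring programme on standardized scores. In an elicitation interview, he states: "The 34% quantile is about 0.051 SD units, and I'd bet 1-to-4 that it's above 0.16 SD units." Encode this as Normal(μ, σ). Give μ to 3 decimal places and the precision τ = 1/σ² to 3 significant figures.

The p-quantile of Normal(μ,σ) is μ + z_p·σ, with z_{0.34} = -0.4125 and z_{0.8} = 0.8416.
Eliminate σ: μ = (z₂·x₁ − z₁·x₂)/(z₂ − z₁) = (0.8416·0.051 − (-0.4125)·0.16)/1.254 = 0.087.
Then σ = (x₂ − x₁)/(z₂ − z₁) = (0.16 − 0.051)/1.254 = 0.087.
Precision τ = 1/σ² = 1/0.08692² = 132.

μ = 0.087, τ = 132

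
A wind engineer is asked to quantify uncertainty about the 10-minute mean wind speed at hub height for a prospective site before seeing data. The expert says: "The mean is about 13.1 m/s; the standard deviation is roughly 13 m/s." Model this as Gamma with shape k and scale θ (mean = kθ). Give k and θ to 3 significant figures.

k ≈ 1.02, θ ≈ 12.9

For Gamma(k, scale θ): mean = kθ, variance = kθ², so CV = 1/√k.
CV = SD/mean = 13/13.1 = 0.9924, hence k = 1/CV² = 1.02.
Then θ = mean/k = 13.1/1.02 = 12.9.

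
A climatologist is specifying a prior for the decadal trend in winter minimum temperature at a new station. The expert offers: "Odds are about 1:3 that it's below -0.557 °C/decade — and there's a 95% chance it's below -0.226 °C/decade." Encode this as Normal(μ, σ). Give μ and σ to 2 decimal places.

μ = -0.46, σ = 0.14

The p-quantile of Normal(μ,σ) is μ + z_p·σ, with z_{0.25} = -0.6745 and z_{0.95} = 1.645.
Eliminate σ: μ = (z₂·x₁ − z₁·x₂)/(z₂ − z₁) = (1.645·-0.557 − (-0.6745)·-0.226)/2.319 = -0.46.
Then σ = (x₂ − x₁)/(z₂ − z₁) = (-0.226 − -0.557)/2.319 = 0.14.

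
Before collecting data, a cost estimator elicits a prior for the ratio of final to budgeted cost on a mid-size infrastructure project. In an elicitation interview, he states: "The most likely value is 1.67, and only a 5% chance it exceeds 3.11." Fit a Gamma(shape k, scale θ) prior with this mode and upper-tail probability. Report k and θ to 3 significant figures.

k ≈ 8.2, θ ≈ 0.232

Gamma(k,θ) with k>1 has mode (k−1)θ, so θ = 1.67/(k−1).
Need P(X < 3.11) = 0.95 with θ tied to k this way. Start at k = 2, θ = 1.67: P(X<3.11) ≈ 0.555.
Too low — raise k to concentrate. Iterating converges to k ≈ 8.2.
Then θ = 1.67/(8.2−1) ≈ 0.232.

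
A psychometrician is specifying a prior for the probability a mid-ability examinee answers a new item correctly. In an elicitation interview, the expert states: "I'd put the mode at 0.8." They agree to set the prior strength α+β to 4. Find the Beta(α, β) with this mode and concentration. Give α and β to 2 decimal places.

α = 2.60, β = 1.40

For α,β > 1 the Beta mode is (α−1)/(α+β−2). With α+β = 4, the mode is (α−1)/2.
Set (α−1)/2 = 0.8 → α = 1 + 0.8·2 = 2.60.
β = 4 − α = 1.40.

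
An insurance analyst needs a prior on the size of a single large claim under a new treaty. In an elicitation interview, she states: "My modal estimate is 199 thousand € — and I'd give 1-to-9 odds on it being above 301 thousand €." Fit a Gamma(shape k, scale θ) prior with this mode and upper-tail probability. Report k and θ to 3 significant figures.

Gamma(k,θ) with k>1 has mode (k−1)θ, so θ = 199/(k−1).
Need P(X < 301) = 0.9 with θ tied to k this way. Start at k = 2, θ = 199: P(X<301) ≈ 0.446.
Too low — raise k to concentrate. Iterating converges to k ≈ 11.9.
Then θ = 199/(11.9−1) ≈ 18.3.

k ≈ 11.9, θ ≈ 18.3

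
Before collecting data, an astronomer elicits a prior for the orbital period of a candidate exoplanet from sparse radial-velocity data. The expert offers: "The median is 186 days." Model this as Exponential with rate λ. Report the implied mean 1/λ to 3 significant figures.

Exponential median = ln 2 / λ, so λ = ln 2 / 186.0 = 0.00373.
Mean = 1/λ = 268 days.

mean ≈ 268 days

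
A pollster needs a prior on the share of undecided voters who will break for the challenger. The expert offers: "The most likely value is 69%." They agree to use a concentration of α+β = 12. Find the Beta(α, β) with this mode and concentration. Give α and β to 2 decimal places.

For α,β > 1 the Beta mode is (α−1)/(α+β−2). With α+β = 12, the mode is (α−1)/10.
Set (α−1)/10 = 0.69 → α = 1 + 0.69·10 = 7.90.
β = 12 − α = 4.10.

α = 7.90, β = 4.10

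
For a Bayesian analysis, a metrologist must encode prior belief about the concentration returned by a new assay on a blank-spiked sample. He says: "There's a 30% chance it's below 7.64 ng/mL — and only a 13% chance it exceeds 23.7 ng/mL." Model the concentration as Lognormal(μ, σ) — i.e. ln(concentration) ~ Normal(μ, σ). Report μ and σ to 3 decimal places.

If T ~ Lognormal(μ,σ) then ln T ~ Normal(μ,σ), so the p-quantile of ln T is μ + z_p·σ.
ln(7.64) = 2.033 and ln(23.7) = 3.165; z_{0.3} = -0.5244, z_{0.87} = 1.126.
σ = (3.165 − 2.033)/(1.126 − (-0.5244)) = 0.686.
μ = 2.033 − (-0.5244)·0.686 = 2.393.

μ ≈ 2.393, σ ≈ 0.686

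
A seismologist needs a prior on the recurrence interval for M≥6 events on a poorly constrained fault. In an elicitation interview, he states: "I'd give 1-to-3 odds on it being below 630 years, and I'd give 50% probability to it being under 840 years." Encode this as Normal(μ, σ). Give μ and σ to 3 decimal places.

μ = 840.000, σ = 311.346

For Normal(μ,σ), the p-quantile is μ + z_p·σ. Here z_{0.25} = -0.6745, z_{0.5} = 0.
So 630 = μ − 0.6745σ and 840 = μ + 0σ.
Subtracting: σ = (840 − 630)/(0 − (-0.6745)) = 311.346.
Then μ = 630 − (-0.6745)·311.346 = 840.000.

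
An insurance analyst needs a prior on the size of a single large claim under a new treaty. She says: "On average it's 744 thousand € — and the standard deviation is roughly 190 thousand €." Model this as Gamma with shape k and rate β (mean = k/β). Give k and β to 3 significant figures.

For Gamma(k, rate β): mean = k/β, variance = k/β², so CV = 1/√k.
CV = SD/mean = 190/744 = 0.2554, hence k = 1/CV² = 15.3.
Then β = k/mean = 15.3/744 = 0.0206.

k ≈ 15.3, β ≈ 0.0206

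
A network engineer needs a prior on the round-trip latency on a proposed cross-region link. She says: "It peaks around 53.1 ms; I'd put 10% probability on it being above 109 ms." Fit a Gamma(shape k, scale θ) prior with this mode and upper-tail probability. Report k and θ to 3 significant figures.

k ≈ 4.71, θ ≈ 14.3

Gamma(k,θ) with k>1 has mode (k−1)θ, so θ = 53.1/(k−1).
Need P(X < 109) = 0.9 with θ tied to k this way. Start at k = 2, θ = 53.1: P(X<109) ≈ 0.608.
Too low — raise k to concentrate. Iterating converges to k ≈ 4.71.
Then θ = 53.1/(4.71−1) ≈ 14.3.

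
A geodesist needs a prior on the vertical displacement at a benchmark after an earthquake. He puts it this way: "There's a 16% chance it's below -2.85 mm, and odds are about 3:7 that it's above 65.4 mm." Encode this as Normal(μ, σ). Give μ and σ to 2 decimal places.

For Normal(μ,σ), the p-quantile is μ + z_p·σ. Here z_{0.16} = -0.9945, z_{0.7} = 0.5244.
So -2.85 = μ − 0.9945σ and 65.4 = μ + 0.5244σ.
Subtracting: σ = (65.4 − -2.85)/(0.5244 − (-0.9945)) = 44.94.
Then μ = -2.85 − (-0.9945)·44.94 = 41.84.

μ = 41.84, σ = 44.94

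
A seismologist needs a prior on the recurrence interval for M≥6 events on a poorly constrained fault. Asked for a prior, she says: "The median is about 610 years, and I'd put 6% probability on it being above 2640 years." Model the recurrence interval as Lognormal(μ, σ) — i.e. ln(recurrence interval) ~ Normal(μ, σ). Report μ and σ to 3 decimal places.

If T ~ Lognormal(μ,σ) then ln T ~ Normal(μ,σ), so the p-quantile of ln T is μ + z_p·σ.
ln(610) = 6.413 and ln(2640) = 7.879; z_{0.5} = 0, z_{0.94} = 1.555.
σ = (7.879 − 6.413)/(1.555 − (0)) = 0.942.
μ = 6.413 − (0)·0.942 = 6.413.

μ ≈ 6.413, σ ≈ 0.942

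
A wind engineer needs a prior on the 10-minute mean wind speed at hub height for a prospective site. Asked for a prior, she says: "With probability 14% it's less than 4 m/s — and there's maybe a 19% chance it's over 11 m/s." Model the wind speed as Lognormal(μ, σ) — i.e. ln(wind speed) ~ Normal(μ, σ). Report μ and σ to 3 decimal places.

If T ~ Lognormal(μ,σ) then ln T ~ Normal(μ,σ), so the p-quantile of ln T is μ + z_p·σ.
ln(4) = 1.386 and ln(11) = 2.398; z_{0.14} = -1.08, z_{0.81} = 0.8779.
σ = (2.398 − 1.386)/(0.8779 − (-1.08)) = 0.517.
μ = 1.386 − (-1.08)·0.517 = 1.944.

μ ≈ 1.944, σ ≈ 0.517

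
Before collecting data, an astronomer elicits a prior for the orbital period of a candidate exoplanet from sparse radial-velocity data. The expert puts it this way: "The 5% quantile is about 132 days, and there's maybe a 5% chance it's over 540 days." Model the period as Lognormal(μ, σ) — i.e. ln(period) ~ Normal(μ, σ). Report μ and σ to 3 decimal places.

μ ≈ 5.587, σ ≈ 0.428

If T ~ Lognormal(μ,σ) then ln T ~ Normal(μ,σ), so the p-quantile of ln T is μ + z_p·σ.
ln(132) = 4.883 and ln(540) = 6.292; z_{0.05} = -1.645, z_{0.95} = 1.645.
σ = (6.292 − 4.883)/(1.645 − (-1.645)) = 0.428.
μ = 4.883 − (-1.645)·0.428 = 5.587.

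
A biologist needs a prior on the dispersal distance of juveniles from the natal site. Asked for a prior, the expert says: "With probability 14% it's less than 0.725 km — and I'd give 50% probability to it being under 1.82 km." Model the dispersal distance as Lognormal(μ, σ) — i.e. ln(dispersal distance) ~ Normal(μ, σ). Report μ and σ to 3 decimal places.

If T ~ Lognormal(μ,σ) then ln T ~ Normal(μ,σ), so the p-quantile of ln T is μ + z_p·σ.
ln(0.725) = -0.3216 and ln(1.82) = 0.5988; z_{0.14} = -1.08, z_{0.5} = 0.
σ = (0.5988 − -0.3216)/(0 − (-1.08)) = 0.852.
μ = -0.3216 − (-1.08)·0.852 = 0.599.

μ ≈ 0.599, σ ≈ 0.852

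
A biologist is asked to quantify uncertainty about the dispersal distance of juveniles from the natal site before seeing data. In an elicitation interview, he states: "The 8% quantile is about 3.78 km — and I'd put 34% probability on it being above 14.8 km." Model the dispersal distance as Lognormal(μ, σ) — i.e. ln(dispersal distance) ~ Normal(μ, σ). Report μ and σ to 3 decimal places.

If T ~ Lognormal(μ,σ) then ln T ~ Normal(μ,σ), so the p-quantile of ln T is μ + z_p·σ.
ln(3.78) = 1.33 and ln(14.8) = 2.695; z_{0.08} = -1.405, z_{0.66} = 0.4125.
σ = (2.695 − 1.33)/(0.4125 − (-1.405)) = 0.751.
μ = 1.33 − (-1.405)·0.751 = 2.385.

μ ≈ 2.385, σ ≈ 0.751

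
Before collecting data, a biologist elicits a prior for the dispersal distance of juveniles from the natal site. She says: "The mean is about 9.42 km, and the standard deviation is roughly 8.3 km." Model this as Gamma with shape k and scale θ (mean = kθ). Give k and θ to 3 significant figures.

For Gamma(k, scale θ): mean = kθ, variance = kθ², so CV = 1/√k.
CV = SD/mean = 8.3/9.42 = 0.8811, hence k = 1/CV² = 1.29.
Then θ = mean/k = 9.42/1.29 = 7.31.

k ≈ 1.29, θ ≈ 7.31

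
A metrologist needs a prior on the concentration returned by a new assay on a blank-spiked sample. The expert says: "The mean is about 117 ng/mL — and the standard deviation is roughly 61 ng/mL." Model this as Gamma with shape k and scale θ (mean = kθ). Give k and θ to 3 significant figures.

For Gamma(k, scale θ): mean = kθ, variance = kθ², so CV = 1/√k.
CV = SD/mean = 61/117 = 0.5214, hence k = 1/CV² = 3.68.
Then θ = mean/k = 117/3.68 = 31.8.

k ≈ 3.68, θ ≈ 31.8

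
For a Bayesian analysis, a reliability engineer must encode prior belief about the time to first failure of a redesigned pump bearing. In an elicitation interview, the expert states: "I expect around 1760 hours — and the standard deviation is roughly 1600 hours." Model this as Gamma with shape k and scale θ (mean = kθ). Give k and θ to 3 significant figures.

For Gamma(k, scale θ): mean = kθ, variance = kθ², so CV = 1/√k.
CV = SD/mean = 1600/1760 = 0.9091, hence k = 1/CV² = 1.21.
Then θ = mean/k = 1760/1.21 = 1450.

k ≈ 1.21, θ ≈ 1450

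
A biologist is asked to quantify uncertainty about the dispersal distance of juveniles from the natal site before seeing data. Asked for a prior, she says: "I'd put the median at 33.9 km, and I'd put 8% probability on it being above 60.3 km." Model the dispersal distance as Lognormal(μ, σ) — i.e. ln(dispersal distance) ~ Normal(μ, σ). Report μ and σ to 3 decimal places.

μ ≈ 3.523, σ ≈ 0.410

If T ~ Lognormal(μ,σ) then ln T ~ Normal(μ,σ), so the p-quantile of ln T is μ + z_p·σ.
ln(33.9) = 3.523 and ln(60.3) = 4.099; z_{0.5} = 0, z_{0.92} = 1.405.
σ = (4.099 − 3.523)/(1.405 − (0)) = 0.410.
μ = 3.523 − (0)·0.410 = 3.523.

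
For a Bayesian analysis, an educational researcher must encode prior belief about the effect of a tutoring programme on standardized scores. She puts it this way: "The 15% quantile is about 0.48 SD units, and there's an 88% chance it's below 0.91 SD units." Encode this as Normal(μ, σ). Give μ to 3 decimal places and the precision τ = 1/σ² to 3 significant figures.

The p-quantile of Normal(μ,σ) is μ + z_p·σ, with z_{0.15} = -1.036 and z_{0.88} = 1.175.
Eliminate σ: μ = (z₂·x₁ − z₁·x₂)/(z₂ − z₁) = (1.175·0.48 − (-1.036)·0.91)/2.211 = 0.682.
Then σ = (x₂ − x₁)/(z₂ − z₁) = (0.91 − 0.48)/2.211 = 0.194.
Precision τ = 1/σ² = 1/0.1944² = 26.4.

μ = 0.682, τ = 26.4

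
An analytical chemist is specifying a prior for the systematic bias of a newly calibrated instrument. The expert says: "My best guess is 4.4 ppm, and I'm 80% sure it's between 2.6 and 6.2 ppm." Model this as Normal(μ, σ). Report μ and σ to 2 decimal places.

μ = 4.40, σ = 1.40

A symmetric 80% interval runs μ ± z·σ with z = 1.282.
Half-width = 1.8, so σ = 1.8/1.282 = 1.40.
μ is the stated best guess, 4.40.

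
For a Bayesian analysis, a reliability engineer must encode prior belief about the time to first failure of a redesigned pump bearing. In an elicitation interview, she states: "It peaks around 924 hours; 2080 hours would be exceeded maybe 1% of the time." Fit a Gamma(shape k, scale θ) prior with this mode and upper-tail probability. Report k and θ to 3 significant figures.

k ≈ 8.29, θ ≈ 127

Gamma(k,θ) with k>1 has mode (k−1)θ, so θ = 924/(k−1).
Need P(X < 2080) = 0.99 with θ tied to k this way. Start at k = 2, θ = 924: P(X<2080) ≈ 0.658.
Too low — raise k to concentrate. Iterating converges to k ≈ 8.29.
Then θ = 924/(8.29−1) ≈ 127.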